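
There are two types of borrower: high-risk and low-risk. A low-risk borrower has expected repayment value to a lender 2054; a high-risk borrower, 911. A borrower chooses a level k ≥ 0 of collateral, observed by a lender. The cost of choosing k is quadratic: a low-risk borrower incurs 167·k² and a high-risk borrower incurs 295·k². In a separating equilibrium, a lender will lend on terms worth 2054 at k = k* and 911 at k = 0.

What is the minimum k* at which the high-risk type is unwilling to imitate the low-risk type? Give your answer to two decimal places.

The high-risk type at k = 0 receives 911; imitating at k* yields 2054 − 295·k*².
Indifference: 911 = 2054 − 295·k*², so k*² = (2054 − 911) / 295 ≈ 3.8746.
k* = √3.8746 ≈ 1.97.

1.97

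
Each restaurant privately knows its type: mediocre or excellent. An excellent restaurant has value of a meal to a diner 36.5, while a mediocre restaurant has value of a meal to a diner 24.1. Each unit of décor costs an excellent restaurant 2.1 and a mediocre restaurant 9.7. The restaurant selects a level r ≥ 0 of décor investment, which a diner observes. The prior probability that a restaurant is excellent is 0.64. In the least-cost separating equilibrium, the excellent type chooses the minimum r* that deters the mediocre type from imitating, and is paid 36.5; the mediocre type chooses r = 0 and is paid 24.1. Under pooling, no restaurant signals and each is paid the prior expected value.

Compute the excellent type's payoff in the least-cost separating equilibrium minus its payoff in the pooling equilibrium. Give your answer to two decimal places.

Least-cost separating signal: r* solves 24.1 = 36.5 − 9.7·r*, so r* = (36.5 − 24.1)/9.7 ≈ 1.2784.
Excellent type's separating payoff: 36.5 − 2.1 × r* = 36.5 − 2.1 × (36.5 − 24.1)/9.7 = 36.5 − 26.04/9.7 ≈ 33.8155.
Pooling payoff: 0.64 × 36.5 + 0.36 × 24.1 = 32.036.
Difference: 33.8155 − 32.036 = 1.7795, i.e. 1.78 to two decimal places.
The excellent type prefers to separate.

1.78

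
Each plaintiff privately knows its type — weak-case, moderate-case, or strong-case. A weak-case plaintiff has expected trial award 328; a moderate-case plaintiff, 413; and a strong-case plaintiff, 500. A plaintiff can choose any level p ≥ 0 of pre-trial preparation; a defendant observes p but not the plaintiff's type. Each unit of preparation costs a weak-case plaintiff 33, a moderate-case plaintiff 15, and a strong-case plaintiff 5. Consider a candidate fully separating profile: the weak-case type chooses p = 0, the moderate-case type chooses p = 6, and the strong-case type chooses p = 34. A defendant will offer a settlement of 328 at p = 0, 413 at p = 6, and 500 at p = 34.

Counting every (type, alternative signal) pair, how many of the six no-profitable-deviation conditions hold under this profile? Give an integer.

4

Weak-case (own payoff 328): to p=6 gives 413 − 33×6 = 215 → no gain ✓; to p=34 gives 500 − 33×34 = -622 → no gain ✓.
Strong-case (own payoff 500 − 5×34 = 330): to p=0 gives 328 → no gain ✓; to p=6 gives 413 − 5×6 = 383 → profitable ✗.
Moderate-case (own payoff 413 − 15×6 = 323): to p=0 gives 328 → profitable ✗; to p=34 gives 500 − 15×34 = -10 → no gain ✓.
4 of the 6 constraints hold; not an equilibrium.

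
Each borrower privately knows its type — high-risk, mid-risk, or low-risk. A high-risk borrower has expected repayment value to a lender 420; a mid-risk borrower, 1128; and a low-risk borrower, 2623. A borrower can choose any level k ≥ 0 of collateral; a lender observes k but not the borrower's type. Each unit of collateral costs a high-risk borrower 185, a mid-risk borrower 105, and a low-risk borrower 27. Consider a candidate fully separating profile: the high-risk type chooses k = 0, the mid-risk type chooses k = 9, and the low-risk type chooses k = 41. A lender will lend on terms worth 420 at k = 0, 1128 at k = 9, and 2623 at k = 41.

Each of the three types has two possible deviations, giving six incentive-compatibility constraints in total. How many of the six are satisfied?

5

Mid-risk (own payoff 1128 − 105×9 = 183): to k=0 gives 420 → profitable ✗; to k=41 gives 2623 − 105×41 = -1682 → no gain ✓.
Low-risk (own payoff 2623 − 27×41 = 1516): to k=0 gives 420 → no gain ✓; to k=9 gives 1128 − 27×9 = 885 → no gain ✓.
High-risk (own payoff 420): to k=9 gives 1128 − 185×9 = -537 → no gain ✓; to k=41 gives 2623 − 185×41 = -4962 → no gain ✓.
5 of the 6 constraints hold; not an equilibrium.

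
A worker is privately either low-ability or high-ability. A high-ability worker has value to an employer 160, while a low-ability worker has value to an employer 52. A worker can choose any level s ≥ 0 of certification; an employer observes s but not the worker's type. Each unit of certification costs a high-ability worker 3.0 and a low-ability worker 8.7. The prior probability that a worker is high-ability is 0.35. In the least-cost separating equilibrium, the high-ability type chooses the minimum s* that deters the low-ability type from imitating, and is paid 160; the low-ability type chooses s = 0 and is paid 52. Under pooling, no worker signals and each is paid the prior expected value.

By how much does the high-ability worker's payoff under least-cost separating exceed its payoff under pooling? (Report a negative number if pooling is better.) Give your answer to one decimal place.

Least-cost separating signal: s* solves 52 = 160 − 8.7·s*, so s* = (160 − 52)/8.7 ≈ 12.4138.
High-ability type's separating payoff: 160 − 3.0 × s* = 160 − 3.0 × (160 − 52)/8.7 = 160 − 324/8.7 ≈ 122.759.
Pooling payoff: 0.35 × 160 + 0.65 × 52 = 89.8.
Difference: 122.759 − 89.8 = 32.959, i.e. 33.0 to one decimal place.
The high-ability type prefers to separate.

33.0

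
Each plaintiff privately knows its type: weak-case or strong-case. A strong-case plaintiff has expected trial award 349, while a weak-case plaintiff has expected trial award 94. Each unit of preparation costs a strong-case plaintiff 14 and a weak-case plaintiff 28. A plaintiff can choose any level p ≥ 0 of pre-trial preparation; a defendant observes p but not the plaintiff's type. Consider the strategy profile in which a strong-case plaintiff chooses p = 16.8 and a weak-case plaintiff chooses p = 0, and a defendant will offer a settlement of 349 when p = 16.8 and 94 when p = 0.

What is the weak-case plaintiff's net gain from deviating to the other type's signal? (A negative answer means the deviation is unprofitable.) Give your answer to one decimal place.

Playing p = 0 the weak-case plaintiff receives 94.
Deviating to p = 16.8 brings payment 349 at cost 28 × 16.8 = 470.4, netting -121.4.
Gain from deviating: -121.4 − 94 = -215.4.
The gain is negative, so the weak-case type's incentive-compatibility constraint is satisfied.

-215.4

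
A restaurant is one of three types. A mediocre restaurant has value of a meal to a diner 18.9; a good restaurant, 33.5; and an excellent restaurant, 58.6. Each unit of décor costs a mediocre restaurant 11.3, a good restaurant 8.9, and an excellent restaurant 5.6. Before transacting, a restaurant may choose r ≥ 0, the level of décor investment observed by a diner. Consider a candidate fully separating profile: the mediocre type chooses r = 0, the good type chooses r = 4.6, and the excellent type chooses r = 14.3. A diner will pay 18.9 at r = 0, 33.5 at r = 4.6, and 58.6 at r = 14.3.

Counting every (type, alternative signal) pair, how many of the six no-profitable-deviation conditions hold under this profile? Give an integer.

Mediocre (own payoff 18.9): to r=4.6 gives 33.5 − 11.3×4.6 = -18.48 → no gain ✓; to r=14.3 gives 58.6 − 11.3×14.3 = -102.99 → no gain ✓.
Excellent (own payoff 58.6 − 5.6×14.3 = -21.48): to r=0 gives 18.9 → profitable ✗; to r=4.6 gives 33.5 − 5.6×4.6 = 7.74 → profitable ✗.
Good (own payoff 33.5 − 8.9×4.6 = -7.44): to r=0 gives 18.9 → profitable ✗; to r=14.3 gives 58.6 − 8.9×14.3 = -68.67 → no gain ✓.
3 of the 6 constraints hold; not an equilibrium.

3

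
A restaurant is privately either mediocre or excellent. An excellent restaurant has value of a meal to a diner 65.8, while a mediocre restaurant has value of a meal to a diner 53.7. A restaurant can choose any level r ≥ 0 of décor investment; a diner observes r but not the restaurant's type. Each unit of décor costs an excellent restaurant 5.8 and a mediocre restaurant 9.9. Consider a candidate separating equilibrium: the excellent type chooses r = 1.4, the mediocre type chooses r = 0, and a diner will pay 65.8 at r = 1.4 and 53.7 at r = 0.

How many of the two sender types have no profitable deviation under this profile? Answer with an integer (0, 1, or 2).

Mediocre type: stay at 0 → 53.7; mimic → 65.8 − 9.9 × 1.4 = 51.94. IC holds (53.7 ≥ 51.94).
Excellent type: signal → 65.8 − 5.8 × 1.4 = 57.68; deviate to 0 → 53.7. IC holds (57.68 ≥ 53.7).
2 of 2 constraints hold, so this is a separating equilibrium.

2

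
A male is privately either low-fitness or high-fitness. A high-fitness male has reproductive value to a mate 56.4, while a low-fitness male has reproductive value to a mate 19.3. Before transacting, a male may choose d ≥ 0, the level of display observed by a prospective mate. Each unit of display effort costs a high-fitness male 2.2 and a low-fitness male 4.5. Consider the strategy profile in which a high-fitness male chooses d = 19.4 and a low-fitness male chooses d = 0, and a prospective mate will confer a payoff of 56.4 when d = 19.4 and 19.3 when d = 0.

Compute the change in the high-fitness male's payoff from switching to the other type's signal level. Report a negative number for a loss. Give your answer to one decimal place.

Playing d = 19.4 the high-fitness male receives 56.4 − 2.2 × 19.4 = 13.72.
Deviating to d = 0 yields 19.3 instead.
Gain from deviating: 19.3 − 13.72 = 5.58, i.e. 5.6 to one decimal place.
The gain is positive, so the high-fitness type's incentive-compatibility constraint is violated — this profile is not a separating equilibrium.

5.6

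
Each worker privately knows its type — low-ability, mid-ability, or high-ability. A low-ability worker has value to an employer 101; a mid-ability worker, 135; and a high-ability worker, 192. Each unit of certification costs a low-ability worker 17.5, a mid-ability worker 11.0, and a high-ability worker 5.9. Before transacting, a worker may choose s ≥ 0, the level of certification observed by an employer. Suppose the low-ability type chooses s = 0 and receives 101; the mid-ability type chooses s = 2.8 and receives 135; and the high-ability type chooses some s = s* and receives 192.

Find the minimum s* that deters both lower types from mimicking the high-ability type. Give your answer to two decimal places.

7.98

Low-ability type (on-path payoff 101) won't mimic when 101 ≥ 192 − 17.5·s*, i.e. s* ≥ 5.20.
Mid-ability type (on-path payoff 135 − 11.0×2.8 = 104.2) won't mimic when 104.2 ≥ 192 − 11.0·s*, i.e. s* ≥ 7.98.
Both must hold, so s* = max(5.20, 7.98) = 7.98. The mid-ability type's constraint binds.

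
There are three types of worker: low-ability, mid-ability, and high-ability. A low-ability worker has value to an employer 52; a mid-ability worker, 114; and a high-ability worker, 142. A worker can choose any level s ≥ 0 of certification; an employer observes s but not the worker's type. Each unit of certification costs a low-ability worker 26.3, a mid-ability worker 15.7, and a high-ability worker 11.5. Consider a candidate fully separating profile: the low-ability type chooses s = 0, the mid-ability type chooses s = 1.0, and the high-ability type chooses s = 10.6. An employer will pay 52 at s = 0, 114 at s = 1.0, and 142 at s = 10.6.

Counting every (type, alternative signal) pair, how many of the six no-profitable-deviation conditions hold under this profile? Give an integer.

Mid-ability (own payoff 114 − 15.7×1.0 = 98.3): to s=0 gives 52 → no gain ✓; to s=10.6 gives 142 − 15.7×10.6 = -24.42 → no gain ✓.
Low-ability (own payoff 52): to s=1.0 gives 114 − 26.3×1.0 = 87.7 → profitable ✗; to s=10.6 gives 142 − 26.3×10.6 = -136.78 → no gain ✓.
High-ability (own payoff 142 − 11.5×10.6 = 20.1): to s=0 gives 52 → profitable ✗; to s=1.0 gives 114 − 11.5×1.0 = 102.5 → profitable ✗.
3 of the 6 constraints hold; not an equilibrium.

3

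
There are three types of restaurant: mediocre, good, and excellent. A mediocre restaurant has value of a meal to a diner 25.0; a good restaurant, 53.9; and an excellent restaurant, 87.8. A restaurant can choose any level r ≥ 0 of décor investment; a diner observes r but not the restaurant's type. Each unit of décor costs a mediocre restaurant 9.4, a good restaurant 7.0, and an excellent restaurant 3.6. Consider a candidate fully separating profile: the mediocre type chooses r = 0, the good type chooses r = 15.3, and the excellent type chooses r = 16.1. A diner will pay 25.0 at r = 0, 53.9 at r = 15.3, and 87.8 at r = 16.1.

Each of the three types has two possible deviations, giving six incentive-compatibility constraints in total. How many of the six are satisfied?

Good (own payoff 53.9 − 7.0×15.3 = -53.2): to r=0 gives 25.0 → profitable ✗; to r=16.1 gives 87.8 − 7.0×16.1 = -24.9 → profitable ✗.
Excellent (own payoff 87.8 − 3.6×16.1 = 29.84): to r=0 gives 25.0 → no gain ✓; to r=15.3 gives 53.9 − 3.6×15.3 = -1.18 → no gain ✓.
Mediocre (own payoff 25.0): to r=15.3 gives 53.9 − 9.4×15.3 = -89.92 → no gain ✓; to r=16.1 gives 87.8 − 9.4×16.1 = -63.54 → no gain ✓.
4 of the 6 constraints hold; not an equilibrium.

4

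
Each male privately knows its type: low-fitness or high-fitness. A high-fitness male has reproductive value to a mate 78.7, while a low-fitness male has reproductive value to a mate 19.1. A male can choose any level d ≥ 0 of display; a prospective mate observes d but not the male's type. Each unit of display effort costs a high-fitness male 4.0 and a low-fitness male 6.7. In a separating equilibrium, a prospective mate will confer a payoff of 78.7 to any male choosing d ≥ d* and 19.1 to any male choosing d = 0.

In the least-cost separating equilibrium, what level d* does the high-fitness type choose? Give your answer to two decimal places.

8.90

A low-fitness male choosing d = 0 receives 19.1.
Imitating at d* instead would pay 78.7 at cost 6.7·d*, netting 78.7 − 6.7·d*.
Indifference: 19.1 = 78.7 − 6.7·d*, so d* = (78.7 − 19.1) / 6.7 ≈ 8.90.
At d* the low-fitness type's incentive constraint just binds; the high-fitness type strictly prefers d* since its per-unit cost is lower.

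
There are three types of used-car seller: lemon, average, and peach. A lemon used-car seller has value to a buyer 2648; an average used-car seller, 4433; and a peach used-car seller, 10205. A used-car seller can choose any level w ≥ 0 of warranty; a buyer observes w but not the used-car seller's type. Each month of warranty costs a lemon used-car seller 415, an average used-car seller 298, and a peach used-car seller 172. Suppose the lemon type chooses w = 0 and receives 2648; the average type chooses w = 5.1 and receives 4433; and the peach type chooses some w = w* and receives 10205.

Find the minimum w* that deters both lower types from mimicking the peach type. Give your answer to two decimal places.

Lemon type (on-path payoff 2648) won't mimic when 2648 ≥ 10205 − 415·w*, i.e. w* ≥ 18.21.
Average type (on-path payoff 4433 − 298×5.1 = 2913.2) won't mimic when 2913.2 ≥ 10205 − 298·w*, i.e. w* ≥ 24.47.
Both must hold, so w* = max(18.21, 24.47) = 24.47. The average type's constraint binds.

24.47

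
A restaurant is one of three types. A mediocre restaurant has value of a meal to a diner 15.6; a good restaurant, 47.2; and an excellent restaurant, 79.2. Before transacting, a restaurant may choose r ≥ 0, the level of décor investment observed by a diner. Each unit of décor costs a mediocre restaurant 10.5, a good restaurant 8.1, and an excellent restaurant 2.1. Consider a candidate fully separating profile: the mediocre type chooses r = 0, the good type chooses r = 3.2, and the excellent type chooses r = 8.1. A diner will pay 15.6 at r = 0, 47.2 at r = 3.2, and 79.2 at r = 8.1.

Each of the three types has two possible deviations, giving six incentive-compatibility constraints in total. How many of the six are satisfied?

Excellent (own payoff 79.2 − 2.1×8.1 = 62.19): to r=0 gives 15.6 → no gain ✓; to r=3.2 gives 47.2 − 2.1×3.2 = 40.48 → no gain ✓.
Mediocre (own payoff 15.6): to r=3.2 gives 47.2 − 10.5×3.2 = 13.6 → no gain ✓; to r=8.1 gives 79.2 − 10.5×8.1 = -5.85 → no gain ✓.
Good (own payoff 47.2 − 8.1×3.2 = 21.28): to r=0 gives 15.6 → no gain ✓; to r=8.1 gives 79.2 − 8.1×8.1 = 13.59 → no gain ✓.
6 of the 6 constraints hold; this profile is a separating equilibrium.

6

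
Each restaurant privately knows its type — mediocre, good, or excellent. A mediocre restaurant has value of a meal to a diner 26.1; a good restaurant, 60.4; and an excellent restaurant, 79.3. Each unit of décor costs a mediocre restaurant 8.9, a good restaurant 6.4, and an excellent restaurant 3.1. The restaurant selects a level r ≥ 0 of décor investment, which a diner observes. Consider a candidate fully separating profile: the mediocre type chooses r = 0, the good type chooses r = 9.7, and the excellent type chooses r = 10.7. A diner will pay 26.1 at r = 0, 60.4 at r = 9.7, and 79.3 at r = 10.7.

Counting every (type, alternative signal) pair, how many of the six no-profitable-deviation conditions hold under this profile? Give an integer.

4

Mediocre (own payoff 26.1): to r=9.7 gives 60.4 − 8.9×9.7 = -25.93 → no gain ✓; to r=10.7 gives 79.3 − 8.9×10.7 = -15.93 → no gain ✓.
Good (own payoff 60.4 − 6.4×9.7 = -1.68): to r=0 gives 26.1 → profitable ✗; to r=10.7 gives 79.3 − 6.4×10.7 = 10.82 → profitable ✗.
Excellent (own payoff 79.3 − 3.1×10.7 = 46.13): to r=0 gives 26.1 → no gain ✓; to r=9.7 gives 60.4 − 3.1×9.7 = 30.33 → no gain ✓.
4 of the 6 constraints hold; not an equilibrium.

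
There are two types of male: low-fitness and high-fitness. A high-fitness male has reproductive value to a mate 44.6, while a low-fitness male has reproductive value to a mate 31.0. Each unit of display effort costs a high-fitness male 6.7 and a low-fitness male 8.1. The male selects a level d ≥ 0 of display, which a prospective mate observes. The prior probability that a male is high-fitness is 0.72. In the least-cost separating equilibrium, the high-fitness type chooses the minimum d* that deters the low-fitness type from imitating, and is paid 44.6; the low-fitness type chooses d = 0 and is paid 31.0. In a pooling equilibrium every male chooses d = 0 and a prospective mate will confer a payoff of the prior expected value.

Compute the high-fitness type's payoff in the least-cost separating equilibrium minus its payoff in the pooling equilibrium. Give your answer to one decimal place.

Least-cost separating signal: d* solves 31.0 = 44.6 − 8.1·d*, so d* = (44.6 − 31.0)/8.1 ≈ 1.6790.
High-fitness type's separating payoff: 44.6 − 6.7 × d* = 44.6 − 6.7 × (44.6 − 31.0)/8.1 = 44.6 − 91.12/8.1 ≈ 33.351.
Pooling payoff: 0.72 × 44.6 + 0.28 × 31.0 = 40.792.
Difference: 33.351 − 40.792 = -7.441, i.e. -7.4 to one decimal place.
The high-fitness type would prefer the pooling outcome.

-7.4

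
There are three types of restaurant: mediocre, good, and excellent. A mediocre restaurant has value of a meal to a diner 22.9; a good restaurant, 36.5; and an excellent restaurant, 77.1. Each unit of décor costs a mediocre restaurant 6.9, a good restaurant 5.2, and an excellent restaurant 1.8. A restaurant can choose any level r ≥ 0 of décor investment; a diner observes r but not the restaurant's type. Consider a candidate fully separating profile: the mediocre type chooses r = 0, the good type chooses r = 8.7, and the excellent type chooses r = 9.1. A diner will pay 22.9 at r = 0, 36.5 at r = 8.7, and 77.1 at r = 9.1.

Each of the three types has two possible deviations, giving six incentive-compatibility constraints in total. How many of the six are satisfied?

Excellent (own payoff 77.1 − 1.8×9.1 = 60.72): to r=0 gives 22.9 → no gain ✓; to r=8.7 gives 36.5 − 1.8×8.7 = 20.84 → no gain ✓.
Good (own payoff 36.5 − 5.2×8.7 = -8.74): to r=0 gives 22.9 → profitable ✗; to r=9.1 gives 77.1 − 5.2×9.1 = 29.78 → profitable ✗.
Mediocre (own payoff 22.9): to r=8.7 gives 36.5 − 6.9×8.7 = -23.53 → no gain ✓; to r=9.1 gives 77.1 − 6.9×9.1 = 14.31 → no gain ✓.
4 of the 6 constraints hold; not an equilibrium.

4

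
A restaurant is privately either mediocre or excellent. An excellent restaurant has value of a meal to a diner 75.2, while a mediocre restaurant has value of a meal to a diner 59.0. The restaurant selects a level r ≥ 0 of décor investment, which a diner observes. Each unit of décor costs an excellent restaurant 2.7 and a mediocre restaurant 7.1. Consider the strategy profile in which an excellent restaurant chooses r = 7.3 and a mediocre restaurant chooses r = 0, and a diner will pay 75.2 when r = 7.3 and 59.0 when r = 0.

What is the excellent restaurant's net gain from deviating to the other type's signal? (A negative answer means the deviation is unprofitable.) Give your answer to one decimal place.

3.5

Playing r = 7.3 the excellent restaurant receives 75.2 − 2.7 × 7.3 = 55.49.
Deviating to r = 0 yields 59.0 instead.
Gain from deviating: 59.0 − 55.49 = 3.51, i.e. 3.5 to one decimal place.
The gain is positive, so the excellent type's incentive-compatibility constraint is violated — this profile is not a separating equilibrium.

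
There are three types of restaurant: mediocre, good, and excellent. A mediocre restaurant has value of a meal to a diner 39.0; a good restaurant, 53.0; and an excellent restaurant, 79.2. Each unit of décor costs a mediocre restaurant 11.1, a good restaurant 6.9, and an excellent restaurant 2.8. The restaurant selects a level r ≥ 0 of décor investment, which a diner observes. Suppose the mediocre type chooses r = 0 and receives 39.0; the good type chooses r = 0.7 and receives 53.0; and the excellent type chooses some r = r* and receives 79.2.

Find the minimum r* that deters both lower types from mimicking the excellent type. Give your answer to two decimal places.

Good type (on-path payoff 53.0 − 6.9×0.7 = 48.17) won't mimic when 48.17 ≥ 79.2 − 6.9·r*, i.e. r* ≥ 4.50.
Mediocre type (on-path payoff 39.0) won't mimic when 39.0 ≥ 79.2 − 11.1·r*, i.e. r* ≥ 3.62.
Both must hold, so r* = max(3.62, 4.50) = 4.50. The good type's constraint binds.

4.50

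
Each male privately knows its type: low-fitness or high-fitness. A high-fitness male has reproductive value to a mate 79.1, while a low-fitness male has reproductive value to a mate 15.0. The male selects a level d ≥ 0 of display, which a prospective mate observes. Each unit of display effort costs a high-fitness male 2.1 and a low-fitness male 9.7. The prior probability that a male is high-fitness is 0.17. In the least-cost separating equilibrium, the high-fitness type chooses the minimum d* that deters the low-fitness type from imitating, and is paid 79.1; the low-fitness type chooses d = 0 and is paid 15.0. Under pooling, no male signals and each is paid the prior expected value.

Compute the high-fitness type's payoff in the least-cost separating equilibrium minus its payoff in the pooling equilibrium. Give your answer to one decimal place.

39.3

Least-cost separating signal: d* solves 15.0 = 79.1 − 9.7·d*, so d* = (79.1 − 15.0)/9.7 ≈ 6.6082.
High-fitness type's separating payoff: 79.1 − 2.1 × d* = 79.1 − 2.1 × (79.1 − 15.0)/9.7 = 79.1 − 134.61/9.7 ≈ 65.223.
Pooling payoff: 0.17 × 79.1 + 0.83 × 15.0 = 25.897.
Difference: 65.223 − 25.897 = 39.326, i.e. 39.3 to one decimal place.
The high-fitness type prefers to separate.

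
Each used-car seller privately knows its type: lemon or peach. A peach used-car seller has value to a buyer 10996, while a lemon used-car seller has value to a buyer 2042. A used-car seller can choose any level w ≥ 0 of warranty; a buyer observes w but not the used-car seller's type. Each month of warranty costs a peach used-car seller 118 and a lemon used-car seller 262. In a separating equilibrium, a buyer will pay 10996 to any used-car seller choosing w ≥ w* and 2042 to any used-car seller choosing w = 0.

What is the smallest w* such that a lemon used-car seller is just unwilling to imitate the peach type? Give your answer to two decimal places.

A lemon used-car seller choosing w = 0 receives 2042.
Imitating at w* instead would pay 10996 at cost 262·w*, netting 10996 − 262·w*.
Indifference: 2042 = 10996 − 262·w*, so w* = (10996 − 2042) / 262 ≈ 34.18.
At w* the lemon type's incentive constraint just binds; the peach type strictly prefers w* since its per-unit cost is lower.

34.18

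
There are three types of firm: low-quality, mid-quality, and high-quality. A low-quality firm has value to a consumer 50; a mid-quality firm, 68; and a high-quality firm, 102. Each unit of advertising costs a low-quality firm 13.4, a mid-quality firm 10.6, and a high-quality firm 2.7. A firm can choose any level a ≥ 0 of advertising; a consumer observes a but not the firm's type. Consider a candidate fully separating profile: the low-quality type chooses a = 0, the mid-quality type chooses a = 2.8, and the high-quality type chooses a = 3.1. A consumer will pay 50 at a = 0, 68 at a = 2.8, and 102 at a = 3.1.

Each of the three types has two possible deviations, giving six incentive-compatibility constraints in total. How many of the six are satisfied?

Low-quality (own payoff 50): to a=2.8 gives 68 − 13.4×2.8 = 30.48 → no gain ✓; to a=3.1 gives 102 − 13.4×3.1 = 60.46 → profitable ✗.
High-quality (own payoff 102 − 2.7×3.1 = 93.63): to a=0 gives 50 → no gain ✓; to a=2.8 gives 68 − 2.7×2.8 = 60.44 → no gain ✓.
Mid-quality (own payoff 68 − 10.6×2.8 = 38.32): to a=0 gives 50 → profitable ✗; to a=3.1 gives 102 − 10.6×3.1 = 69.14 → profitable ✗.
3 of the 6 constraints hold; not an equilibrium.

3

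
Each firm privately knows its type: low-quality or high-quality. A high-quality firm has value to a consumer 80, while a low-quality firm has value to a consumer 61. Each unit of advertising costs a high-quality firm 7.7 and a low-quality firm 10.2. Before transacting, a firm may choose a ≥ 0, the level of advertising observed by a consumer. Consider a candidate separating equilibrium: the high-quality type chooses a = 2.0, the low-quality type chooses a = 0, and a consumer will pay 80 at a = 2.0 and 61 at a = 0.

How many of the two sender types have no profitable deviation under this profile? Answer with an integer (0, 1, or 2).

2

Low-quality type: stay at 0 → 61; mimic → 80 − 10.2 × 2.0 = 59.6. IC holds (61 ≥ 59.6).
High-quality type: signal → 80 − 7.7 × 2.0 = 64.6; deviate to 0 → 61. IC holds (64.6 ≥ 61).
2 of 2 constraints hold, so this is a separating equilibrium.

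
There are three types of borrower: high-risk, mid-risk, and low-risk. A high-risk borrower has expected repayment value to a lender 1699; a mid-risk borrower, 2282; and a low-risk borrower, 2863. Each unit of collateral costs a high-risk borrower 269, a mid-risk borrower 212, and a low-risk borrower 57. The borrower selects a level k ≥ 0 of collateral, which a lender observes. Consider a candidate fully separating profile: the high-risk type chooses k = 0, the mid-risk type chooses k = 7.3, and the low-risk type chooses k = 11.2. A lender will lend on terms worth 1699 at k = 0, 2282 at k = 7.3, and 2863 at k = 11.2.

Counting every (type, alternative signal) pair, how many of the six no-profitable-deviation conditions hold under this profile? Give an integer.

Mid-risk (own payoff 2282 − 212×7.3 = 734.4): to k=0 gives 1699 → profitable ✗; to k=11.2 gives 2863 − 212×11.2 = 488.6 → no gain ✓.
Low-risk (own payoff 2863 − 57×11.2 = 2224.6): to k=0 gives 1699 → no gain ✓; to k=7.3 gives 2282 − 57×7.3 = 1865.9 → no gain ✓.
High-risk (own payoff 1699): to k=7.3 gives 2282 − 269×7.3 = 318.3 → no gain ✓; to k=11.2 gives 2863 − 269×11.2 = -149.8 → no gain ✓.
5 of the 6 constraints hold; not an equilibrium.

5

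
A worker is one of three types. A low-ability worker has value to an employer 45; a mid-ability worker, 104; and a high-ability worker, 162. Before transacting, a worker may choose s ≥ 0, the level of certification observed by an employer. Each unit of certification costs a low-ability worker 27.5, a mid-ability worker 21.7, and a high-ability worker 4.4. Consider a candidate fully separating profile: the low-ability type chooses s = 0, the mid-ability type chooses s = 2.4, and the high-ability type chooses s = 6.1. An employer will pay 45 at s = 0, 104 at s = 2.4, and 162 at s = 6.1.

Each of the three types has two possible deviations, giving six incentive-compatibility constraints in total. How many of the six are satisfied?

Mid-ability (own payoff 104 − 21.7×2.4 = 51.92): to s=0 gives 45 → no gain ✓; to s=6.1 gives 162 − 21.7×6.1 = 29.63 → no gain ✓.
High-ability (own payoff 162 − 4.4×6.1 = 135.16): to s=0 gives 45 → no gain ✓; to s=2.4 gives 104 − 4.4×2.4 = 93.44 → no gain ✓.
Low-ability (own payoff 45): to s=2.4 gives 104 − 27.5×2.4 = 38 → no gain ✓; to s=6.1 gives 162 − 27.5×6.1 = -5.75 → no gain ✓.
6 of the 6 constraints hold; this profile is a separating equilibrium.

6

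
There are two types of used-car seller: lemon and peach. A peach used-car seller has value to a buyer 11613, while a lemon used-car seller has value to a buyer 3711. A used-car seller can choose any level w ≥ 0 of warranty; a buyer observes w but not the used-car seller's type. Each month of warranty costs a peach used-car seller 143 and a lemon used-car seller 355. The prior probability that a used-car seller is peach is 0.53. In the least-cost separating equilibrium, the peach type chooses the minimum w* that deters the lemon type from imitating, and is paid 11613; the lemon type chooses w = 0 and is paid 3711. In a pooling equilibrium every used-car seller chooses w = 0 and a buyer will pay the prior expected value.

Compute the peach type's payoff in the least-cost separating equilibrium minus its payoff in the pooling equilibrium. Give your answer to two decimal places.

Least-cost separating signal: w* solves 3711 = 11613 − 355·w*, so w* = (11613 − 3711)/355 ≈ 22.2592.
Peach type's separating payoff: 11613 − 143 × w* = 11613 − 143 × (11613 − 3711)/355 = 11613 − 1129986/355 ≈ 8429.9408.
Pooling payoff: 0.53 × 11613 + 0.47 × 3711 = 7899.06.
Difference: 8429.9408 − 7899.06 = 530.8808, i.e. 530.88 to two decimal places.
The peach type prefers to separate.

530.88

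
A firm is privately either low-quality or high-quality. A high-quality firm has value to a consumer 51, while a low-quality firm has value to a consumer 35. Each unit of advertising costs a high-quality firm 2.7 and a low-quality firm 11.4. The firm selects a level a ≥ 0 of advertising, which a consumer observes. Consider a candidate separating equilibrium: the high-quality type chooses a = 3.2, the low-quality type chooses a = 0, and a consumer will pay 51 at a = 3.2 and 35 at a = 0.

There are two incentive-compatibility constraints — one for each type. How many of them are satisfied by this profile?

2

Low-quality type: stay at 0 → 35; mimic → 51 − 11.4 × 3.2 = 14.52. IC holds (35 ≥ 14.52).
High-quality type: signal → 51 − 2.7 × 3.2 = 42.36; deviate to 0 → 35. IC holds (42.36 ≥ 35).
2 of 2 constraints hold, so this is a separating equilibrium.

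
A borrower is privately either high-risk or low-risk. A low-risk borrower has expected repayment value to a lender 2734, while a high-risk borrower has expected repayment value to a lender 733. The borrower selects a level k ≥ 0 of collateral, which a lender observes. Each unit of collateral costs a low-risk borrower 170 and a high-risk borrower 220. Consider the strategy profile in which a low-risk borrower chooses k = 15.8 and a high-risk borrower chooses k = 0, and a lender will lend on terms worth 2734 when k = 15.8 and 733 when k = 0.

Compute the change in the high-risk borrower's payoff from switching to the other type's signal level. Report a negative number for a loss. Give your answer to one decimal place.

-1475.0

Playing k = 0 the high-risk borrower receives 733.
Deviating to k = 15.8 brings payment 2734 at cost 220 × 15.8 = 3476, netting -742.
Gain from deviating: -742 − 733 = -1475.0.
The gain is negative, so the high-risk type's incentive-compatibility constraint is satisfied.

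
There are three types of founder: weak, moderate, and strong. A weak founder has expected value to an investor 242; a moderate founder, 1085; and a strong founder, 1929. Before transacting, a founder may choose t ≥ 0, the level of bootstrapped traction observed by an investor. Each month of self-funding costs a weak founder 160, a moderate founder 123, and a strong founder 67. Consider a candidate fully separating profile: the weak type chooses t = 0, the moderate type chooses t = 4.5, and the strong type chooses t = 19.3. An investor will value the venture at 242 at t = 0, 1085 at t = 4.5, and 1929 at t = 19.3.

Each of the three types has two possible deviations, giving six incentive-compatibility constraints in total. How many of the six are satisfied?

4

Strong (own payoff 1929 − 67×19.3 = 635.9): to t=0 gives 242 → no gain ✓; to t=4.5 gives 1085 − 67×4.5 = 783.5 → profitable ✗.
Weak (own payoff 242): to t=4.5 gives 1085 − 160×4.5 = 365 → profitable ✗; to t=19.3 gives 1929 − 160×19.3 = -1159 → no gain ✓.
Moderate (own payoff 1085 − 123×4.5 = 531.5): to t=0 gives 242 → no gain ✓; to t=19.3 gives 1929 − 123×19.3 = -444.9 → no gain ✓.
4 of the 6 constraints hold; not an equilibrium.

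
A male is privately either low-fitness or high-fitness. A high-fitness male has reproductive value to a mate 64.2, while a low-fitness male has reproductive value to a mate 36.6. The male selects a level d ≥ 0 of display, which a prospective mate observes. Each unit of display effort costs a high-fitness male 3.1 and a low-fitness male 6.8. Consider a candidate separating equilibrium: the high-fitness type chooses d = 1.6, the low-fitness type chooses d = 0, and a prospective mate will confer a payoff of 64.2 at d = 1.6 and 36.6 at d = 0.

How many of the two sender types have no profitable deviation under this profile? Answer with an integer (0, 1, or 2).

1

Low-fitness type: stay at 0 → 36.6; mimic → 64.2 − 6.8 × 1.6 = 53.32. IC fails (36.6 < 53.32).
High-fitness type: signal → 64.2 − 3.1 × 1.6 = 59.24; deviate to 0 → 36.6. IC holds (59.24 ≥ 36.6).
1 of 2 constraints hold, so this profile is not an equilibrium.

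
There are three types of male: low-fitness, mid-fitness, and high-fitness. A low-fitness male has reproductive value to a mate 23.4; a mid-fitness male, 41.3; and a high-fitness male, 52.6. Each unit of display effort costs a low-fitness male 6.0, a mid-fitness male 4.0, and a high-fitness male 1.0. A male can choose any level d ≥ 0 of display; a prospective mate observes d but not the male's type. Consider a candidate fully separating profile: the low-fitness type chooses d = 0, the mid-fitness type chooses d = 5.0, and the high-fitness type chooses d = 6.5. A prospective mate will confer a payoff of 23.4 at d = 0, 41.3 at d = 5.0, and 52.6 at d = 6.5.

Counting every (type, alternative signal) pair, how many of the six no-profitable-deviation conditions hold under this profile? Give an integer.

Mid-fitness (own payoff 41.3 − 4.0×5.0 = 21.3): to d=0 gives 23.4 → profitable ✗; to d=6.5 gives 52.6 − 4.0×6.5 = 26.6 → profitable ✗.
High-fitness (own payoff 52.6 − 1.0×6.5 = 46.1): to d=0 gives 23.4 → no gain ✓; to d=5.0 gives 41.3 − 1.0×5.0 = 36.3 → no gain ✓.
Low-fitness (own payoff 23.4): to d=5.0 gives 41.3 − 6.0×5.0 = 11.3 → no gain ✓; to d=6.5 gives 52.6 − 6.0×6.5 = 13.6 → no gain ✓.
4 of the 6 constraints hold; not an equilibrium.

4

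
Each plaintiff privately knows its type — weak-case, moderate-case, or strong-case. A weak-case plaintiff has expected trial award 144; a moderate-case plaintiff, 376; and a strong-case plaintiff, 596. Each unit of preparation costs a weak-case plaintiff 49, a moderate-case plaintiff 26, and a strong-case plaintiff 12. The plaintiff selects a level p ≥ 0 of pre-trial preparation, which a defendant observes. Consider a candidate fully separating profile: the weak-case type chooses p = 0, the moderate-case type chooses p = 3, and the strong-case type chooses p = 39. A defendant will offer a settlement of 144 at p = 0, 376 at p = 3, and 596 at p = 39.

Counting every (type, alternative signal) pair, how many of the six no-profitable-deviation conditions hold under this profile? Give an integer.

3

Strong-case (own payoff 596 − 12×39 = 128): to p=0 gives 144 → profitable ✗; to p=3 gives 376 − 12×3 = 340 → profitable ✗.
Moderate-case (own payoff 376 − 26×3 = 298): to p=0 gives 144 → no gain ✓; to p=39 gives 596 − 26×39 = -418 → no gain ✓.
Weak-case (own payoff 144): to p=3 gives 376 − 49×3 = 229 → profitable ✗; to p=39 gives 596 − 49×39 = -1315 → no gain ✓.
3 of the 6 constraints hold; not an equilibrium.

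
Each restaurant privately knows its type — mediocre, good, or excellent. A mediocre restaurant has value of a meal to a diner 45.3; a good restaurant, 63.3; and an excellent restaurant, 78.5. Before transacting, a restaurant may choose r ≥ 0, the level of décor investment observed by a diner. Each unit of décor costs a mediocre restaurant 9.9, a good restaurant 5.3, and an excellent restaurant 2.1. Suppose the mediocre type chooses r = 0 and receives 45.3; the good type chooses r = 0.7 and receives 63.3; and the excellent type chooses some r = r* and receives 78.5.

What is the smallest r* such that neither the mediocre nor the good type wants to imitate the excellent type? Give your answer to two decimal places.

3.57

Good type (on-path payoff 63.3 − 5.3×0.7 = 59.59) won't mimic when 59.59 ≥ 78.5 − 5.3·r*, i.e. r* ≥ 3.57.
Mediocre type (on-path payoff 45.3) won't mimic when 45.3 ≥ 78.5 − 9.9·r*, i.e. r* ≥ 3.35.
Both must hold, so r* = max(3.35, 3.57) = 3.57. The good type's constraint binds.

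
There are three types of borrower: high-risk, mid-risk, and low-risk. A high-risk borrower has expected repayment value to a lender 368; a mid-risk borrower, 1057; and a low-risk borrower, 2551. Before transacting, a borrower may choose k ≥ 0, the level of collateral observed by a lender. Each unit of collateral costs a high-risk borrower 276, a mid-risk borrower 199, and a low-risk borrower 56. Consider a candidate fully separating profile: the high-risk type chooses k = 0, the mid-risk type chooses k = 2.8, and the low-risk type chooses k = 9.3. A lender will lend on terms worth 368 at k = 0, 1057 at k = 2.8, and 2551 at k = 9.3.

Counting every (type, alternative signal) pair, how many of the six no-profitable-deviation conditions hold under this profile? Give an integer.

Mid-risk (own payoff 1057 − 199×2.8 = 499.8): to k=0 gives 368 → no gain ✓; to k=9.3 gives 2551 − 199×9.3 = 700.3 → profitable ✗.
Low-risk (own payoff 2551 − 56×9.3 = 2030.2): to k=0 gives 368 → no gain ✓; to k=2.8 gives 1057 − 56×2.8 = 900.2 → no gain ✓.
High-risk (own payoff 368): to k=2.8 gives 1057 − 276×2.8 = 284.2 → no gain ✓; to k=9.3 gives 2551 − 276×9.3 = -15.8 → no gain ✓.
5 of the 6 constraints hold; not an equilibrium.

5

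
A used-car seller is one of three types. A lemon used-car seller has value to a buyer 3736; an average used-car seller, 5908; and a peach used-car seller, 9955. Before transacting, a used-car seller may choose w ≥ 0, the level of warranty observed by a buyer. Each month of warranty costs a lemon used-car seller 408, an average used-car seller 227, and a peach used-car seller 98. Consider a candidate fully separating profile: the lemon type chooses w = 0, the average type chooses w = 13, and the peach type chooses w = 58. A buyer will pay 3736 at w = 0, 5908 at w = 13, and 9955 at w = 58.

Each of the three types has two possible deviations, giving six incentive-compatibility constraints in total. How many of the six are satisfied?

Lemon (own payoff 3736): to w=13 gives 5908 − 408×13 = 604 → no gain ✓; to w=58 gives 9955 − 408×58 = -13709 → no gain ✓.
Peach (own payoff 9955 − 98×58 = 4271): to w=0 gives 3736 → no gain ✓; to w=13 gives 5908 − 98×13 = 4634 → profitable ✗.
Average (own payoff 5908 − 227×13 = 2957): to w=0 gives 3736 → profitable ✗; to w=58 gives 9955 − 227×58 = -3211 → no gain ✓.
4 of the 6 constraints hold; not an equilibrium.

4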